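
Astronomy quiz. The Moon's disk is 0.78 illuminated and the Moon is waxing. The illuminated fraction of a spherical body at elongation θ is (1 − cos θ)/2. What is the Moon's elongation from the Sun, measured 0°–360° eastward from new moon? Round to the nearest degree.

124°

From f = (1 − cos θ)/2: cos θ = 1 − 2×0.78 = -0.560; arccos → 124.1°.
Waxing ⇒ before full, so θ = 124.1°.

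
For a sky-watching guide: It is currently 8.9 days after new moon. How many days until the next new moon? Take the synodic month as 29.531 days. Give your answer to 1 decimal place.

One full lunation from the last new moon is 29.531 d; remaining = 29.531 − 8.9 = 20.631 d.

20.6 days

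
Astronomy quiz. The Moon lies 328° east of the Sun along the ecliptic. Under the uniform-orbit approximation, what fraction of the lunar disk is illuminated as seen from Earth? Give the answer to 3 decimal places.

f = (1 − cos 328°)/2 = (1 − 0.848)/2 ≈ 0.076.

0.076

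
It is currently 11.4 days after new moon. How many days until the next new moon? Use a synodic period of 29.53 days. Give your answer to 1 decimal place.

The next new moon completes the synodic month: 29.53 − 11.4 = 18.130 days.

18.1 days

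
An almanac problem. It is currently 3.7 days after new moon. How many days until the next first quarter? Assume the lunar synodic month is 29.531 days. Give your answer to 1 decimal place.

3.7 days

First quarter occurs at elongation 90°, i.e. at age 29.531 × 90/360 = 7.383 d.
So 3.683 days remain (7.383 − 3.7).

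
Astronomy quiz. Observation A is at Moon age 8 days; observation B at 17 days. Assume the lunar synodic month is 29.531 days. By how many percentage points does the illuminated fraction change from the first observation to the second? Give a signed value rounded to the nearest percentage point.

+38 pp

First observation: θ = 360°·8/29.531 = 97.5°, so f = 0.565.
Second observation: θ = 207.2°, f = 0.945.
Δf = 0.945 − 0.565 = +0.379, i.e. +38 pp.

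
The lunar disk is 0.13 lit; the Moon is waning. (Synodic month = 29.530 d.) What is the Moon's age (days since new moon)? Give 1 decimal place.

cos θ = 1 − 2f = 0.740, giving a principal value of 42.3°.
A waning Moon lies in 180°–360°, so θ = 360° − 42.3° = 317.7°.
That fraction of the synodic month is 317.7/360 × 29.530 d ≈ 26.06 d.

26.1 days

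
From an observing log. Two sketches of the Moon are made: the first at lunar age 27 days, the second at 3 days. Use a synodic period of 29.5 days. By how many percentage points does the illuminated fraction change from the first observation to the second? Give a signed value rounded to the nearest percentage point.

First observation: θ = 360°·27/29.5 = 329.5°, so f = 0.069.
Second observation: θ = 36.6°, f = 0.099.
Δf = 0.099 − 0.069 = +0.029, i.e. +3 pp.

+3 pp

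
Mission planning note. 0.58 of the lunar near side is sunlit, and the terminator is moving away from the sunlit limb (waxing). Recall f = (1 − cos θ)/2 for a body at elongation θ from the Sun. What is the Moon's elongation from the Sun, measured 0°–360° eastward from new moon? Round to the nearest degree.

99°

From f = (1 − cos θ)/2: cos θ = 1 − 2×0.58 = -0.160; arccos → 99.2°.
Before full moon the principal value applies: θ = 99.2°.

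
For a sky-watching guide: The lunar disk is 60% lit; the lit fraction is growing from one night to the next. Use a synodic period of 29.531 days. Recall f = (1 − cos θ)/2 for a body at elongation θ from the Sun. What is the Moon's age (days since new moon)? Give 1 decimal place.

cos θ = 1 − 2f = -0.200, giving a principal value of 101.5°.
Waxing ⇒ before full, so θ = 101.5°.
That fraction of the synodic month is 101.5/360 × 29.531 d ≈ 8.33 d.

8.3 days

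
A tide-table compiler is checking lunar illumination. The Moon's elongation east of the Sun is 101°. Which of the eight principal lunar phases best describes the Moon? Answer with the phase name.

101° lies in the first quarter sector of the 8-phase cycle.

first quarter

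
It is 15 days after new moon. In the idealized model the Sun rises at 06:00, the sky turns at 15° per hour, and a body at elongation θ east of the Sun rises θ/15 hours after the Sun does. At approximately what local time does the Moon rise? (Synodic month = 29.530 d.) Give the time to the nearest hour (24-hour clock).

Phase angle: θ = 360°·(15 d)/(29.530 d) = 182.9°.
At 15° of sky rotation per hour, 182.9° corresponds to a 12.19 h lag.
06:00 + 12.19 h ≈ 18:11 → 18:00 to the nearest hour.

18:00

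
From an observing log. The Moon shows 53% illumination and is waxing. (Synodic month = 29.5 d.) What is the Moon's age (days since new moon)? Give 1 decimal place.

7.7 days

Invert f = (1 − cos θ)/2 to get cos θ = 1 − 2(0.53) = -0.060, hence θ₀ = arccos -0.060 = 93.4°.
Before full moon the principal value applies: θ = 93.4°.
At 360°/29.5 d per day, 93.4° corresponds to 7.66 days.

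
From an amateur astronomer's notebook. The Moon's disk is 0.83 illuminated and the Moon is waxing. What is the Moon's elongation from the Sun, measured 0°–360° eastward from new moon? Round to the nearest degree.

131°

cos θ = 1 − 2f = -0.660, giving a principal value of 131.3°.
Waxing ⇒ before full, so θ = 131.3°.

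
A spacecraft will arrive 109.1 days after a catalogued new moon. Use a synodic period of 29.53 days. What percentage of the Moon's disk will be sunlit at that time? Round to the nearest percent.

109.1/29.53 = 3.695 lunations, so 3 complete cycles and 20.51 d into the next.
Elongation θ = 360° × 20.51/29.53 ≈ 250.0°.
cos 250.0° = (-0.341), so f = (1 − (-0.341))/2 = 0.671, so 67%.

67%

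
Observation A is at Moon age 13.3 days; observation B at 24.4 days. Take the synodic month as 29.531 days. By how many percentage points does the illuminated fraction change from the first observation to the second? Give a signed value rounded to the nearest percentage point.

First observation: θ = 360°·13.3/29.531 = 162.1°, so f = 0.976.
Second observation: θ = 297.5°, f = 0.270.
Δf = 0.270 − 0.976 = -0.706, i.e. -71 pp.

-71 percentage points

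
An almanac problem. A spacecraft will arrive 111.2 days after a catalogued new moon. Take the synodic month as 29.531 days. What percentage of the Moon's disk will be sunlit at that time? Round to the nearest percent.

Reduce mod P: 111.2 − 3×29.531 = 22.61 d into the current lunation.
The Moon has covered 22.61/29.531 of its cycle, so θ ≈ 360° × 22.61/29.531 = 275.6°.
Illuminated fraction = (1 − cos 275.6°)/2 = (1 − 0.097)/2 ≈ 0.451, so 45%.

45%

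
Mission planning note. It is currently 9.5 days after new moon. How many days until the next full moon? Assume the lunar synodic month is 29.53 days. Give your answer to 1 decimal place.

Full moon is 0.5 of the way through the cycle: age 0.5 × 29.53 = 14.765 d.
So 5.265 days remain (14.765 − 9.5).

5.3 days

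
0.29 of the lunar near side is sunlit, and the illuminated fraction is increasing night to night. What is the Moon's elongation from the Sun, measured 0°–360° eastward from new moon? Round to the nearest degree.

cos θ = 1 − 2f = 0.420, giving a principal value of 65.2°.
The Moon is waxing (0°–180°), so θ = 65.2° directly.

65°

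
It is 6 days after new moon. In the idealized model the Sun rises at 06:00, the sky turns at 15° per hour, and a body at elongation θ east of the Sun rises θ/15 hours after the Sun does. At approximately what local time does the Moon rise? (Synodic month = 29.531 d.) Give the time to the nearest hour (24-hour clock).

Elongation θ = 360° × 6/29.531 ≈ 73.1°.
Delay after the Sun = 73.1° / (15°/h) ≈ 4.88 h.
06:00 + 4.88 h ≈ 10:53 → 11:00 to the nearest hour.

11:00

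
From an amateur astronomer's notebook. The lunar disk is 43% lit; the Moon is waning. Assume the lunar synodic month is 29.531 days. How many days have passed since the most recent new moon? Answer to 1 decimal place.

22.8 days

cos θ = 1 − 2f = 0.140, giving a principal value of 82.0°.
Since the Moon is past full (waning), take the reflex angle: θ = 360° − 82.0° = 278.0°.
That fraction of the synodic month is 278.0/360 × 29.531 d ≈ 22.81 d.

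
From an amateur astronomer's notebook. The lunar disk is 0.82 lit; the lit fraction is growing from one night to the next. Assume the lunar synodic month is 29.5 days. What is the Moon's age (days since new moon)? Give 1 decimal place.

10.6 days

Invert f = (1 − cos θ)/2 to get cos θ = 1 − 2(0.82) = -0.640, hence θ₀ = arccos -0.640 = 129.8°.
Waxing ⇒ before full, so θ = 129.8°.
That fraction of the synodic month is 129.8/360 × 29.5 d ≈ 10.64 d.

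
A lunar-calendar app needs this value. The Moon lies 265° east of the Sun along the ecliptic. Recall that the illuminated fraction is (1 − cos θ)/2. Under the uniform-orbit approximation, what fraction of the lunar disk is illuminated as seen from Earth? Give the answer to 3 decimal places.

f = (1 − cos 265°)/2 = (1 − (-0.087))/2 ≈ 0.544.

0.544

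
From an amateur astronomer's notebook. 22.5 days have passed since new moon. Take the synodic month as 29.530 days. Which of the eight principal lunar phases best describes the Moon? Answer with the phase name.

last quarter

θ ≈ 360° × 22.5/29.530 = 274°, which falls in the last quarter sector.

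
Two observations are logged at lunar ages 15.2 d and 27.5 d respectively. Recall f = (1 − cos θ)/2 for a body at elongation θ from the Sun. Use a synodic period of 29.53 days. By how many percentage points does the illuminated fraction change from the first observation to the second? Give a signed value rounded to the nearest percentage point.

θ₁ = 360° × 15.2/29.53 = 185.3°, f₁ = (1 − cos θ₁)/2 = 0.998.
θ₂ = 360° × 27.5/29.53 = 335.3°, f₂ = (1 − cos θ₂)/2 = 0.046.
Change = f₂ − f₁ = -0.952 → -95 percentage points.

-95 percentage points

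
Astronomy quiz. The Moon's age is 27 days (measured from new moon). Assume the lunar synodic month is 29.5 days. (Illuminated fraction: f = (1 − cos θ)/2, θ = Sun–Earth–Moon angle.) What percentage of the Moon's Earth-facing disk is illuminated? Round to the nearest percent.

7%

Elongation θ = 360° × 27/29.5 ≈ 329.5°.
With cos θ = 0.862, the lit fraction is (1 − 0.862)/2 ≈ 0.069, so 7%.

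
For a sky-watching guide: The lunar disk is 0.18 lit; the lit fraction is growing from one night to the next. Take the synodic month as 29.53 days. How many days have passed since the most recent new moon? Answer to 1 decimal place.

4.1 days

From f = (1 − cos θ)/2: cos θ = 1 − 2×0.18 = 0.640; arccos → 50.2°.
The Moon is waxing (0°–180°), so θ = 50.2° directly.
At 360°/29.53 d per day, 50.2° corresponds to 4.12 days.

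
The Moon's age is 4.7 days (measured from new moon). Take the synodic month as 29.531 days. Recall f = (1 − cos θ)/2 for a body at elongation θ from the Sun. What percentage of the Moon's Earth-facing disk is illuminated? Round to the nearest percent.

23%

The Moon has covered 4.7/29.531 of its cycle, so θ ≈ 360° × 4.7/29.531 = 57.3°.
cos 57.3° = 0.540, so f = (1 − 0.540)/2 = 0.230, so 23%.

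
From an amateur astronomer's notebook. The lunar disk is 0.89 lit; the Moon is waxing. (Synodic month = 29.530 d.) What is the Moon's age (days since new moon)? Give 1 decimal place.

11.6 days

cos θ = 1 − 2f = -0.780, giving a principal value of 141.3°.
Before full moon the principal value applies: θ = 141.3°.
That fraction of the synodic month is 141.3/360 × 29.530 d ≈ 11.59 d.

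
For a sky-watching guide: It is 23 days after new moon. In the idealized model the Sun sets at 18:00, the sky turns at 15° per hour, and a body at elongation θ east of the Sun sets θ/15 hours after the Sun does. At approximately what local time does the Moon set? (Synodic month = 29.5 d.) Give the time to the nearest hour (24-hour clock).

13:00

Elongation θ = 360° × 23/29.5 ≈ 280.7°.
At 15° of sky rotation per hour, 280.7° corresponds to a 18.71 h lag.
18:00 + 18.71 h ≈ 12:43 → 13:00 to the nearest hour.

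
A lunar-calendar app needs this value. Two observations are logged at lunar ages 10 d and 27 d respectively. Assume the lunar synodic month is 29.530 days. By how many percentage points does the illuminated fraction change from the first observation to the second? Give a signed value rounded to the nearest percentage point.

-69 pp

θ₁ = 360° × 10/29.530 = 121.9°, f₁ = (1 − cos θ₁)/2 = 0.764.
θ₂ = 360° × 27/29.530 = 329.2°, f₂ = (1 − cos θ₂)/2 = 0.071.
Change = f₂ − f₁ = -0.694 → -69 percentage points.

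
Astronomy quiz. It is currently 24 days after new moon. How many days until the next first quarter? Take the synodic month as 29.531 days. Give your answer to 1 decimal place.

First quarter is 0.25 of the way through the cycle: age 0.25 × 29.531 = 7.383 d.
This lunation's first quarter (7.383 d) has passed, so add one period: 36.914 − 24 = 12.914 days.

12.9 days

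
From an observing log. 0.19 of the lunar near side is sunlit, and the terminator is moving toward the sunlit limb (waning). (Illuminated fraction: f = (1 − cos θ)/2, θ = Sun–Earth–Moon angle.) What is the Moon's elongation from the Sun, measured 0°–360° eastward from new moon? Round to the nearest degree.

From f = (1 − cos θ)/2: cos θ = 1 − 2×0.19 = 0.620; arccos → 51.7°.
Waning ⇒ past full, so θ = 360° − 51.7° = 308.3°.

308°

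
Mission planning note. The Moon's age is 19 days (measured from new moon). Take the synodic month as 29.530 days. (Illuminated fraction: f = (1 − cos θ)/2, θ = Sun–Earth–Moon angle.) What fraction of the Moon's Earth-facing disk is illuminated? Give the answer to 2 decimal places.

0.81

The Moon has covered 19/29.530 of its cycle, so θ ≈ 360° × 19/29.530 = 231.6°.
With cos θ = (-0.621), the lit fraction is (1 − (-0.621))/2 ≈ 0.810.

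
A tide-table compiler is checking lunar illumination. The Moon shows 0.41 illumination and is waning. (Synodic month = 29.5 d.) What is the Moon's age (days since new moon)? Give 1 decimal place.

23.0 days

Invert f = (1 − cos θ)/2 to get cos θ = 1 − 2(0.41) = 0.180, hence θ₀ = arccos 0.180 = 79.6°.
A waning Moon lies in 180°–360°, so θ = 360° − 79.6° = 280.4°.
Age = 29.5 × 280.4°/360° ≈ 22.97 days.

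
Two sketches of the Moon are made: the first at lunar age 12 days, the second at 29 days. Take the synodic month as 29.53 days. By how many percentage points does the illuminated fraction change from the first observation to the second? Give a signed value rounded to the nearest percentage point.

-91 percentage points

First observation: θ = 360°·12/29.53 = 146.3°, so f = 0.916.
Second observation: θ = 353.5°, f = 0.003.
Δf = 0.003 − 0.916 = -0.913, i.e. -91 pp.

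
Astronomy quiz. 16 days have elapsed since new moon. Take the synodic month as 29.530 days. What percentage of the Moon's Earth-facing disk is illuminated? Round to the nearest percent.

98%

Elongation θ = 360° × 16/29.530 ≈ 195.1°.
cos 195.1° = (-0.966), so f = (1 − (-0.966))/2 = 0.983, so 98%.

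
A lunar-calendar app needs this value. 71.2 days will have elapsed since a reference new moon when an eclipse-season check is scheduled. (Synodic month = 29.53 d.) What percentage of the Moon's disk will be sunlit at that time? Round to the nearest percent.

Reduce mod P: 71.2 − 2×29.53 = 12.14 d into the current lunation.
The Moon has covered 12.14/29.53 of its cycle, so θ ≈ 360° × 12.14/29.53 = 148.0°.
cos 148.0° = (-0.848), so f = (1 − (-0.848))/2 = 0.924, so 92%.

92%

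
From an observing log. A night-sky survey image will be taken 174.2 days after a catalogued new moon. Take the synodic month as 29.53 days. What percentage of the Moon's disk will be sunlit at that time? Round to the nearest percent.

10%

Reduce mod P: 174.2 − 5×29.53 = 26.55 d into the current lunation.
The Moon has covered 26.55/29.53 of its cycle, so θ ≈ 360° × 26.55/29.53 = 323.7°.
With cos θ = 0.806, the lit fraction is (1 − 0.806)/2 ≈ 0.097, so 10%.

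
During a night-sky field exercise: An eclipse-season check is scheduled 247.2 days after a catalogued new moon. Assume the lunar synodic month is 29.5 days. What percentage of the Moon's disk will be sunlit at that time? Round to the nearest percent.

86%

247.2 d spans 8 complete synodic months (8 × 29.5 = 236.00 d) plus 11.20 d.
The Moon has covered 11.20/29.5 of its cycle, so θ ≈ 360° × 11.20/29.5 = 136.7°.
cos 136.7° = (-0.728), so f = (1 − (-0.728))/2 = 0.864, so 86%.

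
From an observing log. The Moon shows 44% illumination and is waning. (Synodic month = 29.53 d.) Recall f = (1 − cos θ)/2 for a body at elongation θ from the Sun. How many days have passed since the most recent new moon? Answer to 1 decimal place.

From f = (1 − cos θ)/2: cos θ = 1 − 2×0.44 = 0.120; arccos → 83.1°.
Waning ⇒ past full, so θ = 360° − 83.1° = 276.9°.
That fraction of the synodic month is 276.9/360 × 29.53 d ≈ 22.71 d.

22.7 days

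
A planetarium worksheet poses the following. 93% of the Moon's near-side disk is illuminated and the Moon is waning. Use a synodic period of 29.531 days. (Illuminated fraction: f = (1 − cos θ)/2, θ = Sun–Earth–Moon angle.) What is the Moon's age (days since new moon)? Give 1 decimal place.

17.3 days

Invert f = (1 − cos θ)/2 to get cos θ = 1 − 2(0.93) = -0.860, hence θ₀ = arccos -0.860 = 149.3°.
Since the Moon is past full (waning), take the reflex angle: θ = 360° − 149.3° = 210.7°.
At 360°/29.531 d per day, 210.7° corresponds to 17.28 days.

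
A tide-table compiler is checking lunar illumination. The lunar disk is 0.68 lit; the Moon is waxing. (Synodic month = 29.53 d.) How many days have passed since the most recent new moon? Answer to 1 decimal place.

9.1 days

cos θ = 1 − 2f = -0.360, giving a principal value of 111.1°.
Waxing ⇒ before full, so θ = 111.1°.
Age = 29.53 × 111.1°/360° ≈ 9.11 days.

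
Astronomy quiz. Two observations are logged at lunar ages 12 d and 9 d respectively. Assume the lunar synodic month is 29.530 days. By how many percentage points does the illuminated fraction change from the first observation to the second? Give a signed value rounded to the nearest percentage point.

θ₁ = 360° × 12/29.530 = 146.3°, f₁ = (1 − cos θ₁)/2 = 0.916.
θ₂ = 360° × 9/29.530 = 109.7°, f₂ = (1 − cos θ₂)/2 = 0.669.
Change = f₂ − f₁ = -0.247 → -25 percentage points.

-25 percentage points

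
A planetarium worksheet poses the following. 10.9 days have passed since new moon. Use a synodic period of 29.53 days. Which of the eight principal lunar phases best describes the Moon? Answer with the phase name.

waxing gibbous

At 10.9/29.53 of the cycle, θ ≈ 133° — the waxing gibbous range.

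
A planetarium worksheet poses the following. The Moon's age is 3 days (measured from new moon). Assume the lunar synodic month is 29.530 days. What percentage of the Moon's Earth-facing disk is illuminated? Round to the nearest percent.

10%

Phase angle: θ = 360°·(3 d)/(29.530 d) = 36.6°.
Illuminated fraction = (1 − cos 36.6°)/2 = (1 − 0.803)/2 ≈ 0.098, so 10%.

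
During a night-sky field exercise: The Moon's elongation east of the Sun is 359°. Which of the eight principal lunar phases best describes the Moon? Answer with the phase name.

new moon

359° lies in the new moon sector of the 8-phase cycle.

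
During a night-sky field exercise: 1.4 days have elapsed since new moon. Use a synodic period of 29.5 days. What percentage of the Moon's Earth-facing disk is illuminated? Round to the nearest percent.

Phase angle: θ = 360°·(1.4 d)/(29.5 d) = 17.1°.
With cos θ = 0.956, the lit fraction is (1 − 0.956)/2 ≈ 0.022, so 2%.

2%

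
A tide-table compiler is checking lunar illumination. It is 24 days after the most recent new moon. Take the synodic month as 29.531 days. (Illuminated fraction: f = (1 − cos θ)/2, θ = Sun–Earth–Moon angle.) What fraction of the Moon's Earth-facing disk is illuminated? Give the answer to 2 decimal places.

Phase angle: θ = 360°·(24 d)/(29.531 d) = 292.6°.
Illuminated fraction = (1 − cos 292.6°)/2 = (1 − 0.384)/2 ≈ 0.308.

0.31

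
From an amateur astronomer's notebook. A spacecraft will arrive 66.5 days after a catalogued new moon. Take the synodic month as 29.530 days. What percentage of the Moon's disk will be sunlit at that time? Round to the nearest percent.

Reduce mod P: 66.5 − 2×29.530 = 7.44 d into the current lunation.
The Moon has covered 7.44/29.530 of its cycle, so θ ≈ 360° × 7.44/29.530 = 90.7°.
Illuminated fraction = (1 − cos 90.7°)/2 = (1 − (-0.012))/2 ≈ 0.506, so 51%.

51%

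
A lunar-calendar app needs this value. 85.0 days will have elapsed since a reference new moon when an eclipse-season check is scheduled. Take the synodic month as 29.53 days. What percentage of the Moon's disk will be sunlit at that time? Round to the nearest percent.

85.0/29.53 = 2.878 lunations, so 2 complete cycles and 25.94 d into the next.
Elongation θ = 360° × 25.94/29.53 ≈ 316.2°.
Illuminated fraction = (1 − cos 316.2°)/2 = (1 − 0.722)/2 ≈ 0.139, so 14%.

14%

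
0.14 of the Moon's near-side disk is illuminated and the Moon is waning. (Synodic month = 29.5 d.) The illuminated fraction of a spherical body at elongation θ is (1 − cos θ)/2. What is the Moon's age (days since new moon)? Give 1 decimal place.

25.9 days

Invert f = (1 − cos θ)/2 to get cos θ = 1 − 2(0.14) = 0.720, hence θ₀ = arccos 0.720 = 43.9°.
Waning ⇒ past full, so θ = 360° − 43.9° = 316.1°.
That fraction of the synodic month is 316.1/360 × 29.5 d ≈ 25.90 d.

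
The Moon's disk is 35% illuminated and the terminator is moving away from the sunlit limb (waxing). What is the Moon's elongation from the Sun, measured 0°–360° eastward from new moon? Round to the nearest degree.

73°

Invert f = (1 − cos θ)/2 to get cos θ = 1 − 2(0.35) = 0.300, hence θ₀ = arccos 0.300 = 72.5°.
Waxing ⇒ before full, so θ = 72.5°.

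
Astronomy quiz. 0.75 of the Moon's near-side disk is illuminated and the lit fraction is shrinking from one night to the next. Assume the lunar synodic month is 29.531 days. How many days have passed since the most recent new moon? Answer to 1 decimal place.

19.7 days

Invert f = (1 − cos θ)/2 to get cos θ = 1 − 2(0.75) = -0.500, hence θ₀ = arccos -0.500 = 120.0°.
Since the Moon is past full (waning), take the reflex angle: θ = 360° − 120.0° = 240.0°.
At 360°/29.531 d per day, 240.0° corresponds to 19.69 days.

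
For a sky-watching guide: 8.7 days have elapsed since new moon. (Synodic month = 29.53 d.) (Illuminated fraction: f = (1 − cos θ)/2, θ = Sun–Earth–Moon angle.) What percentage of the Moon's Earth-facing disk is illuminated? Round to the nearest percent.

64%

The Moon has covered 8.7/29.53 of its cycle, so θ ≈ 360° × 8.7/29.53 = 106.1°.
cos 106.1° = (-0.277), so f = (1 − (-0.277))/2 = 0.638, so 64%.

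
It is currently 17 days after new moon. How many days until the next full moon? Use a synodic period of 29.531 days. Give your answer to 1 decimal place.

Full moon occurs at elongation 180°, i.e. at age 29.531 × 180/360 = 14.765 d.
Already past this cycle's full moon; the next is at 14.765 + 29.531 = 44.296 d, so 44.296 − 17 = 27.296 days.

27.3 days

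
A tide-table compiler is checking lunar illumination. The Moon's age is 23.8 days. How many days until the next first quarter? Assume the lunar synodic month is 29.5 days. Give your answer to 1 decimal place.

First quarter is 0.25 of the way through the cycle: age 0.25 × 29.5 = 7.375 d.
This lunation's first quarter (7.375 d) has passed, so add one period: 36.875 − 23.8 = 13.075 days.

13.1 days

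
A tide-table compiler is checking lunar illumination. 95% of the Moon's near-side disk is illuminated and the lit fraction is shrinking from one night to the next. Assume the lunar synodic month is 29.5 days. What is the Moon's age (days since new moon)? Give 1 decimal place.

From f = (1 − cos θ)/2: cos θ = 1 − 2×0.95 = -0.900; arccos → 154.2°.
Waning ⇒ past full, so θ = 360° − 154.2° = 205.8°.
Age = 29.5 × 205.8°/360° ≈ 16.87 days.

16.9 days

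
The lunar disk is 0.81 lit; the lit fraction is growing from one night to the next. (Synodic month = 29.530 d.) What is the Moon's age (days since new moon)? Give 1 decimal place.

10.5 days

Invert f = (1 − cos θ)/2 to get cos θ = 1 − 2(0.81) = -0.620, hence θ₀ = arccos -0.620 = 128.3°.
The Moon is waxing (0°–180°), so θ = 128.3° directly.
At 360°/29.530 d per day, 128.3° corresponds to 10.53 days.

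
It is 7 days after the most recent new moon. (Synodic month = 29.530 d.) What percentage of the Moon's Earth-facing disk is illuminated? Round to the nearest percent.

46%

Phase angle: θ = 360°·(7 d)/(29.530 d) = 85.3°.
cos 85.3° = 0.081, so f = (1 − 0.081)/2 = 0.459, so 46%.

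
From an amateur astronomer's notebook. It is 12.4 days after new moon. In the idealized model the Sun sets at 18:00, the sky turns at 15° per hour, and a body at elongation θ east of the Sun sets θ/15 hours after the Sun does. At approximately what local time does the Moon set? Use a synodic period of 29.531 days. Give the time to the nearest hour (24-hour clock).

The Moon has covered 12.4/29.531 of its cycle, so θ ≈ 360° × 12.4/29.531 = 151.2°.
At 15° of sky rotation per hour, 151.2° corresponds to a 10.08 h lag.
18:00 + 10.08 h ≈ 04:05 → 04:00 to the nearest hour.

04:00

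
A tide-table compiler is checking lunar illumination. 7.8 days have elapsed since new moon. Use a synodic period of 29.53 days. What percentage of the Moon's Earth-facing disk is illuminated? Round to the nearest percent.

Elongation θ = 360° × 7.8/29.53 ≈ 95.1°.
With cos θ = (-0.089), the lit fraction is (1 − (-0.089))/2 ≈ 0.544, so 54%.

54%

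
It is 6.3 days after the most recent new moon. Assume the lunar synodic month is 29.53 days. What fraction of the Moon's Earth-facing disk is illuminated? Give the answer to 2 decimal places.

The Moon has covered 6.3/29.53 of its cycle, so θ ≈ 360° × 6.3/29.53 = 76.8°.
cos 76.8° = 0.228, so f = (1 − 0.228)/2 = 0.386.

0.39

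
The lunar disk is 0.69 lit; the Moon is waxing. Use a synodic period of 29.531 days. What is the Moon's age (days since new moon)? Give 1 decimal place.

9.2 days

cos θ = 1 − 2f = -0.380, giving a principal value of 112.3°.
Waxing ⇒ before full, so θ = 112.3°.
Age = 29.531 × 112.3°/360° ≈ 9.21 days.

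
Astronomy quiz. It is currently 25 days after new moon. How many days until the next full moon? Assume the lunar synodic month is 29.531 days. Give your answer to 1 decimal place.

19.3 days

Full moon is 0.5 of the way through the cycle: age 0.5 × 29.531 = 14.765 d.
This lunation's full moon (14.765 d) has passed, so add one period: 44.296 − 25 = 19.296 days.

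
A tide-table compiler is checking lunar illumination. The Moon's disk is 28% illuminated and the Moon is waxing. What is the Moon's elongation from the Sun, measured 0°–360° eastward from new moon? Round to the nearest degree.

64°

From f = (1 − cos θ)/2: cos θ = 1 − 2×0.28 = 0.440; arccos → 63.9°.
The Moon is waxing (0°–180°), so θ = 63.9° directly.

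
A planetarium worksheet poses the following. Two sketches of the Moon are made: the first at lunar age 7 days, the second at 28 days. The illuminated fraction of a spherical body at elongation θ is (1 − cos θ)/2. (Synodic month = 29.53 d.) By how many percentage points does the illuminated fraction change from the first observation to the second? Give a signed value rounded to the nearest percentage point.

θ₁ = 360° × 7/29.53 = 85.3°, f₁ = (1 − cos θ₁)/2 = 0.459.
θ₂ = 360° × 28/29.53 = 341.3°, f₂ = (1 − cos θ₂)/2 = 0.026.
Change = f₂ − f₁ = -0.433 → -43 percentage points.

-43 pp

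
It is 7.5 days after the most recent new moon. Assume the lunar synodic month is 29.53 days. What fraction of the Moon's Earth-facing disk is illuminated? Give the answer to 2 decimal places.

The Moon has covered 7.5/29.53 of its cycle, so θ ≈ 360° × 7.5/29.53 = 91.4°.
Illuminated fraction = (1 − cos 91.4°)/2 = (1 − (-0.025))/2 ≈ 0.512.

0.51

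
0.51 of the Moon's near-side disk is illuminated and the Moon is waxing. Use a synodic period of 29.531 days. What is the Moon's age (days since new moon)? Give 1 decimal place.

Invert f = (1 − cos θ)/2 to get cos θ = 1 − 2(0.51) = -0.020, hence θ₀ = arccos -0.020 = 91.1°.
Before full moon the principal value applies: θ = 91.1°.
At 360°/29.531 d per day, 91.1° corresponds to 7.48 days.

7.5 days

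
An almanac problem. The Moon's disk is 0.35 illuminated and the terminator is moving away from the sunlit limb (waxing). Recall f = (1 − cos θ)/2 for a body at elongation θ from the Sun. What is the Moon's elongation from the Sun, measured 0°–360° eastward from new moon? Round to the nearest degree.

73°

Invert f = (1 − cos θ)/2 to get cos θ = 1 − 2(0.35) = 0.300, hence θ₀ = arccos 0.300 = 72.5°.
Before full moon the principal value applies: θ = 72.5°.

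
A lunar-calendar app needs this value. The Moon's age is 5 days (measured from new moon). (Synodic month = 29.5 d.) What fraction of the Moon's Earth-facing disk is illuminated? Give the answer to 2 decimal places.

The Moon has covered 5/29.5 of its cycle, so θ ≈ 360° × 5/29.5 = 61.0°.
cos 61.0° = 0.485, so f = (1 − 0.485)/2 = 0.258.

0.26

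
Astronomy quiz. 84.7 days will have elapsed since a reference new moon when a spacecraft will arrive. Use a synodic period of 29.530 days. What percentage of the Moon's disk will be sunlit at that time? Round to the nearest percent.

Reduce mod P: 84.7 − 2×29.530 = 25.64 d into the current lunation.
Elongation θ = 360° × 25.64/29.530 ≈ 312.6°.
Illuminated fraction = (1 − cos 312.6°)/2 = (1 − 0.677)/2 ≈ 0.162, so 16%.

16%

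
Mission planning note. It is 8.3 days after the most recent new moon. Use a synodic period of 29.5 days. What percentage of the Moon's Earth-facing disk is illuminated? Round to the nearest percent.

60%

The Moon has covered 8.3/29.5 of its cycle, so θ ≈ 360° × 8.3/29.5 = 101.3°.
With cos θ = (-0.196), the lit fraction is (1 − (-0.196))/2 ≈ 0.598, so 60%.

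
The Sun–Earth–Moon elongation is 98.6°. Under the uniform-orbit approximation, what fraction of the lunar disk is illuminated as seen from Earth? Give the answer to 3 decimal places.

0.575

cos 98.6° = (-0.150), so f = (1 − (-0.150))/2 = 0.575.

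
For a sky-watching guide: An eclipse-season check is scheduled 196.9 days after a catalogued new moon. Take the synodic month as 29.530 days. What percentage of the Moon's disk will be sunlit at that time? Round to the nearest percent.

75%

196.9/29.530 = 6.668 lunations, so 6 complete cycles and 19.72 d into the next.
Elongation θ = 360° × 19.72/29.530 ≈ 240.4°.
With cos θ = (-0.494), the lit fraction is (1 − (-0.494))/2 ≈ 0.747, so 75%.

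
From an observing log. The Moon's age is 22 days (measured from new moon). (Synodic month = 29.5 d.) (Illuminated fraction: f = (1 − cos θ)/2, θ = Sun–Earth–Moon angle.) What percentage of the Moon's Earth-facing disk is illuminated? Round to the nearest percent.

Phase angle: θ = 360°·(22 d)/(29.5 d) = 268.5°.
With cos θ = (-0.027), the lit fraction is (1 − (-0.027))/2 ≈ 0.513, so 51%.

51%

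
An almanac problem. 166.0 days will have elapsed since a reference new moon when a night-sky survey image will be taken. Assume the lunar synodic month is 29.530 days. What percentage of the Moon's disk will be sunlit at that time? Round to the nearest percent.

86%

166.0 d spans 5 complete synodic months (5 × 29.530 = 147.65 d) plus 18.35 d.
Phase angle: θ = 360°·(18.35 d)/(29.530 d) = 223.7°.
With cos θ = (-0.723), the lit fraction is (1 − (-0.723))/2 ≈ 0.861, so 86%.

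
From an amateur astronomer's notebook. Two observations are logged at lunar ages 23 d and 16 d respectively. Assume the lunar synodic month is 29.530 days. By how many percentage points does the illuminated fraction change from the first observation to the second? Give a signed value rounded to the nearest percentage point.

+57 percentage points

θ₁ = 360° × 23/29.530 = 280.4°, f₁ = (1 − cos θ₁)/2 = 0.410.
θ₂ = 360° × 16/29.530 = 195.1°, f₂ = (1 − cos θ₂)/2 = 0.983.
Change = f₂ − f₁ = +0.573 → +57 percentage points.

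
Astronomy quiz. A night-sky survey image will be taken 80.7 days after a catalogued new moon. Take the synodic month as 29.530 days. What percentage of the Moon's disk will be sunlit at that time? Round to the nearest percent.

80.7 d spans 2 complete synodic months (2 × 29.530 = 59.06 d) plus 21.64 d.
Elongation θ = 360° × 21.64/29.530 ≈ 263.8°.
cos 263.8° = (-0.108), so f = (1 − (-0.108))/2 = 0.554, so 55%.

55%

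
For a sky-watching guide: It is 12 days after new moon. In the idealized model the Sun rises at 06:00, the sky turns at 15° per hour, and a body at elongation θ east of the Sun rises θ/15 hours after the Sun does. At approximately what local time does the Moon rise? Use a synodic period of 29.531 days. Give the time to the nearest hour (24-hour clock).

Elongation θ = 360° × 12/29.531 ≈ 146.3°.
The Moon trails the Sun by θ/15 = 146.3/15 ≈ 9.75 hours.
06:00 + 9.75 h ≈ 15:45 → 16:00 to the nearest hour.

16:00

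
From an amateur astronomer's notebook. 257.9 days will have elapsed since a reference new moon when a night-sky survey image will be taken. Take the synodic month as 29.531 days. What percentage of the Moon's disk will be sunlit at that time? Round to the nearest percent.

55%

Reduce mod P: 257.9 − 8×29.531 = 21.65 d into the current lunation.
Elongation θ = 360° × 21.65/29.531 ≈ 264.0°.
Illuminated fraction = (1 − cos 264.0°)/2 = (1 − (-0.105))/2 ≈ 0.553, so 55%.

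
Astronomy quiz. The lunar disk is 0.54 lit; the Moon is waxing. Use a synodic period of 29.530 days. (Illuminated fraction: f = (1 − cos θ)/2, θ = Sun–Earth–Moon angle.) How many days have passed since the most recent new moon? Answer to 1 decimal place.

7.8 days

cos θ = 1 − 2f = -0.080, giving a principal value of 94.6°.
Waxing ⇒ before full, so θ = 94.6°.
At 360°/29.530 d per day, 94.6° corresponds to 7.76 days.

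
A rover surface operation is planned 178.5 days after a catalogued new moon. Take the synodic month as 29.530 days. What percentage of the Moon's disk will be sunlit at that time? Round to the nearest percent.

Reduce mod P: 178.5 − 6×29.530 = 1.32 d into the current lunation.
Phase angle: θ = 360°·(1.32 d)/(29.530 d) = 16.1°.
Illuminated fraction = (1 − cos 16.1°)/2 = (1 − 0.961)/2 ≈ 0.020, so 2%.

2%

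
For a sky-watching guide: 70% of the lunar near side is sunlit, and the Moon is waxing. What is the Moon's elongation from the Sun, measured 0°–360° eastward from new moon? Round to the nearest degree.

From f = (1 − cos θ)/2: cos θ = 1 − 2×0.70 = -0.400; arccos → 113.6°.
The Moon is waxing (0°–180°), so θ = 113.6° directly.

114°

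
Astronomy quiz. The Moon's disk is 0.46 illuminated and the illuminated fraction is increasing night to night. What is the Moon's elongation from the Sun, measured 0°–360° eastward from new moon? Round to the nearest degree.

From f = (1 − cos θ)/2: cos θ = 1 − 2×0.46 = 0.080; arccos → 85.4°.
Waxing ⇒ before full, so θ = 85.4°.

85°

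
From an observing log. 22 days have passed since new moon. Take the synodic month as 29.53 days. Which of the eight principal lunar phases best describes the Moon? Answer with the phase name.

θ ≈ 360° × 22/29.53 = 268°, which falls in the last quarter sector.

last quarter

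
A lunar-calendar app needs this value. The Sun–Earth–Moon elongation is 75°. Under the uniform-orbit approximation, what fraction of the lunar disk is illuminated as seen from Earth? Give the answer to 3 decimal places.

Half-versine of 75°: (1 − 0.259)/2 = 0.371.

0.371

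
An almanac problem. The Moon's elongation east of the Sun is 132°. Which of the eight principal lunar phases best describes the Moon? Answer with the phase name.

The waxing gibbous sector spans roughly 112°–158°; 132° falls inside it.

waxing gibbous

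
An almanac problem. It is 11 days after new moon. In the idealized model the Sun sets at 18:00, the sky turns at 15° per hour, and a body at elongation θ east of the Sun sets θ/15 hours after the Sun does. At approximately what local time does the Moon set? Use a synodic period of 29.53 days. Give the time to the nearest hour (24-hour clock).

03:00

Phase angle: θ = 360°·(11 d)/(29.53 d) = 134.1°.
Delay after the Sun = 134.1° / (15°/h) ≈ 8.94 h.
18:00 + 8.94 h ≈ 02:56 → 03:00 to the nearest hour.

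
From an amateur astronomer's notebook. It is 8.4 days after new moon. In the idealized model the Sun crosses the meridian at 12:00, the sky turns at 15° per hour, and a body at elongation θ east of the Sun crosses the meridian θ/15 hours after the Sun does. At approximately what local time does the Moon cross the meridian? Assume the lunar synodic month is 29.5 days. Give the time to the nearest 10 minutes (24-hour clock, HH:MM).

The Moon has covered 8.4/29.5 of its cycle, so θ ≈ 360° × 8.4/29.5 = 102.5°.
At 15° of sky rotation per hour, 102.5° corresponds to a 6.83 h lag.
12:00 + 6.834 h ≈ 18:50 → 18:50 to the nearest ten minutes.

18:50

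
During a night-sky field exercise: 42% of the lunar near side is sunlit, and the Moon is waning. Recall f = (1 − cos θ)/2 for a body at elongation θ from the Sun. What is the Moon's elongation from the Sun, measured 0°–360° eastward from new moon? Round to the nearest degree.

279°

Invert f = (1 − cos θ)/2 to get cos θ = 1 − 2(0.42) = 0.160, hence θ₀ = arccos 0.160 = 80.8°.
A waning Moon lies in 180°–360°, so θ = 360° − 80.8° = 279.2°.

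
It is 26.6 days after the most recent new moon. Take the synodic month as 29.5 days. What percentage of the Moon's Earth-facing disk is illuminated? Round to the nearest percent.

9%

Phase angle: θ = 360°·(26.6 d)/(29.5 d) = 324.6°.
Illuminated fraction = (1 − cos 324.6°)/2 = (1 − 0.815)/2 ≈ 0.092, so 9%.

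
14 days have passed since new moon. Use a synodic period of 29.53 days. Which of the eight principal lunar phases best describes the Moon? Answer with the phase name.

At 14/29.53 of the cycle, θ ≈ 171° — the full moon range.

full moon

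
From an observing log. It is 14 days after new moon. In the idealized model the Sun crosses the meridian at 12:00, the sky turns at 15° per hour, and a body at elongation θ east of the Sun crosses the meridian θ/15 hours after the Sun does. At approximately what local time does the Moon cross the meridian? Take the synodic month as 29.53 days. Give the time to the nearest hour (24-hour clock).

23:00

Phase angle: θ = 360°·(14 d)/(29.53 d) = 170.7°.
The Moon trails the Sun by θ/15 = 170.7/15 ≈ 11.38 hours.
12:00 + 11.38 h ≈ 23:23 → 23:00 to the nearest hour.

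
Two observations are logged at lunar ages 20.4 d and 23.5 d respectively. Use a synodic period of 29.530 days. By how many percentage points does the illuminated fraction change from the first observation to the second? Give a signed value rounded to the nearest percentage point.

θ₁ = 360° × 20.4/29.530 = 248.7°, f₁ = (1 − cos θ₁)/2 = 0.682.
θ₂ = 360° × 23.5/29.530 = 286.5°, f₂ = (1 − cos θ₂)/2 = 0.358.
Change = f₂ − f₁ = -0.324 → -32 percentage points.

-32 percentage points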